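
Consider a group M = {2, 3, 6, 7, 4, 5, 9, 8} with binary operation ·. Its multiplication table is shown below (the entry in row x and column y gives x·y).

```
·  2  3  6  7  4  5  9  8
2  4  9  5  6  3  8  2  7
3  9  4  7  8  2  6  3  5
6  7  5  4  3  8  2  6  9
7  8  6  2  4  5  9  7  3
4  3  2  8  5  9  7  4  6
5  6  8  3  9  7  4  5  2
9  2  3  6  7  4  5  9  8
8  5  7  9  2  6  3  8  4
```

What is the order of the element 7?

4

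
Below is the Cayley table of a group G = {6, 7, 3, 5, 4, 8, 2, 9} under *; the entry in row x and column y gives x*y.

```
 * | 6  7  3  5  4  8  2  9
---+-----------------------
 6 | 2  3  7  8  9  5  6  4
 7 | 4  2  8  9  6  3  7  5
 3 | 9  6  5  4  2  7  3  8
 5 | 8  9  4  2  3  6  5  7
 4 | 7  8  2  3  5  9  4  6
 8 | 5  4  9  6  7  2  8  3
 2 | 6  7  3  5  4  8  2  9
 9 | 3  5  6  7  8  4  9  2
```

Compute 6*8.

Read row 6, column 8: 6*8 = 5.

5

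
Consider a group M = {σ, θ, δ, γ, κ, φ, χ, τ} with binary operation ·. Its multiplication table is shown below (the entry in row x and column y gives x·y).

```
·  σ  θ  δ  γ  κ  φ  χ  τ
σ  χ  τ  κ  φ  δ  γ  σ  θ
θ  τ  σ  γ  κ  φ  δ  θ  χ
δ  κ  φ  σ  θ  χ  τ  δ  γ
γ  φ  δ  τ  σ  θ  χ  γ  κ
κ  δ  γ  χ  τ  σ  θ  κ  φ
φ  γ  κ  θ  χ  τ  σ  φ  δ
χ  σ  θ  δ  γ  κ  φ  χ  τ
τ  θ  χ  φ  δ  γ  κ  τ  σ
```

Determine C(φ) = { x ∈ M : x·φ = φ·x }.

{γ, σ, φ, χ}

Compare row φ with column φ entry by entry.
σ·φ = γ = φ·σ, so σ commutes with φ.
τ·φ = κ but φ·τ = δ, so τ does not.
Collecting the elements that commute with φ: C(φ) = {γ, σ, φ, χ}.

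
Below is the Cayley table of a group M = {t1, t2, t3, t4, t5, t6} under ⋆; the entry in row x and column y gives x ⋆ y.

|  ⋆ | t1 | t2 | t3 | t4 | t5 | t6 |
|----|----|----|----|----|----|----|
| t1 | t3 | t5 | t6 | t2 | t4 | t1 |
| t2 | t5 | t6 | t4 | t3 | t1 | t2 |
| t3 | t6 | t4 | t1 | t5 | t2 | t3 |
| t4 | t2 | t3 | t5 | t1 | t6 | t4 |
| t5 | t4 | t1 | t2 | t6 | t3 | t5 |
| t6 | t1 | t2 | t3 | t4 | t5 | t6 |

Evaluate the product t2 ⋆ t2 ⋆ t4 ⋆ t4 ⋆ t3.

t6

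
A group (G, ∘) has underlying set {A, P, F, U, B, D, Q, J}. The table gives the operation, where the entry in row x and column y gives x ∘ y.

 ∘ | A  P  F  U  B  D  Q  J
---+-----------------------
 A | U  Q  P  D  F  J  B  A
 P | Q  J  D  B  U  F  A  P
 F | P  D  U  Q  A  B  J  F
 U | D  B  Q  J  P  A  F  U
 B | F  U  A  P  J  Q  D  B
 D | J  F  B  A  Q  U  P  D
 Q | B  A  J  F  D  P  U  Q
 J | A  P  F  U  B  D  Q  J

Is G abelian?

Check whether the table is symmetric across its main diagonal.
Every entry (row x, col y) equals the entry (row y, col x), so G is abelian.
(In fact G ≅ Z_2 x Z_4.)

Yes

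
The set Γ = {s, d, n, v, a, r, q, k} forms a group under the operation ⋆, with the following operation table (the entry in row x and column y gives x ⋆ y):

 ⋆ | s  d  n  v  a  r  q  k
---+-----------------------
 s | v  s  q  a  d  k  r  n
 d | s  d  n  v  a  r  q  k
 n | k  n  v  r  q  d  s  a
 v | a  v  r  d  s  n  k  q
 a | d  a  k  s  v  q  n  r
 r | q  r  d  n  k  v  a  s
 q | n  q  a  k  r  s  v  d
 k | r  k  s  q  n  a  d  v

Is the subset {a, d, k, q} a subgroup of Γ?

No

q ⋆ q = v, which is not in {a, d, k, q}.
The subset is not closed under ⋆, so it is not a subgroup.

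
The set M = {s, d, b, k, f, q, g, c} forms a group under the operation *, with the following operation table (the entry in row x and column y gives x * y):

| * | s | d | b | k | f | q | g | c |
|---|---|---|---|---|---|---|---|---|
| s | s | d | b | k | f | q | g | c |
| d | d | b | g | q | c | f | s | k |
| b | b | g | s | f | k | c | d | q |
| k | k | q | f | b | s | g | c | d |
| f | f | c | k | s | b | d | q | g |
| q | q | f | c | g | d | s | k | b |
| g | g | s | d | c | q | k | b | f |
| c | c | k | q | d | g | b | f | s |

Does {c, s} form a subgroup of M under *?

{c, s} contains the identity s.
Checking products: every product of two elements of {c, s} (read from the table) lies in {c, s}, so the set is closed.
In a finite group, a nonempty closed subset is a subgroup. So {c, s} ≤ M.

Yes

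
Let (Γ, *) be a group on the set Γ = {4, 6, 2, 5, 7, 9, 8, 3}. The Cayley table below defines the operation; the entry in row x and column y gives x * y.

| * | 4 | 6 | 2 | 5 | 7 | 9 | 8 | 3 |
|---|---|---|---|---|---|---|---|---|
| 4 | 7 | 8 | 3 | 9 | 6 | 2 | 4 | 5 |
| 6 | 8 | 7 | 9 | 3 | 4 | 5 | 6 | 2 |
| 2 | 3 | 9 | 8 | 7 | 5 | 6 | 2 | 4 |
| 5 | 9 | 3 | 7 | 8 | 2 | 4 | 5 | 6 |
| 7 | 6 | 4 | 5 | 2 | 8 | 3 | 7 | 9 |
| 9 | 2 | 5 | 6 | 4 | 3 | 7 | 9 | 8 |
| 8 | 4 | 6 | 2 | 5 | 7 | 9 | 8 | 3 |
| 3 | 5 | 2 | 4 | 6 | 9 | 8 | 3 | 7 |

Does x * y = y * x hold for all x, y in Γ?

Check whether the table is symmetric across its main diagonal.
Every entry (row x, col y) equals the entry (row y, col x), so Γ is abelian.

Yes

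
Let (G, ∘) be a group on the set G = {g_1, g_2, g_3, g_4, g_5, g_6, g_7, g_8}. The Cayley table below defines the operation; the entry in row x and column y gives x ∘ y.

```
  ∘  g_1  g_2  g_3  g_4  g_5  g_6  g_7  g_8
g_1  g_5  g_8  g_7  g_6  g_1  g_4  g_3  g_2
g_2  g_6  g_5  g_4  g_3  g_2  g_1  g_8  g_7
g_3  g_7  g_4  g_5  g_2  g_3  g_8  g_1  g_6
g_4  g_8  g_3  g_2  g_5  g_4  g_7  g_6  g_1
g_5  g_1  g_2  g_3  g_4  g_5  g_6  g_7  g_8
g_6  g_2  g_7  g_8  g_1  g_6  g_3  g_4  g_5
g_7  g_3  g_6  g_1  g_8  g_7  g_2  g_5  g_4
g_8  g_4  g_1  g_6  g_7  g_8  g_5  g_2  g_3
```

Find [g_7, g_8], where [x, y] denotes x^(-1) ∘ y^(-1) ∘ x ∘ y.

Identity is g_5; from the table g_7^(-1) = g_7 and g_8^(-1) = g_6.
g_7 ∘ g_6 = g_2
g_2 ∘ g_7 = g_8
g_8 ∘ g_8 = g_3

g_3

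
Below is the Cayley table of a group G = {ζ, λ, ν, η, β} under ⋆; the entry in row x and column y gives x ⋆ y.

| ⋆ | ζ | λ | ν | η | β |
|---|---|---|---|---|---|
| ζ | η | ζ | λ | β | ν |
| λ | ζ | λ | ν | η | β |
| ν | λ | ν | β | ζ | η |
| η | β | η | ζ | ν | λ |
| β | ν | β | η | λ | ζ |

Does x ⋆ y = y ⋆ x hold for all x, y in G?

Check whether the table is symmetric across its main diagonal.
Every entry (row x, col y) equals the entry (row y, col x), so G is abelian.
(In fact G ≅ the cyclic group Z_5.)

Yes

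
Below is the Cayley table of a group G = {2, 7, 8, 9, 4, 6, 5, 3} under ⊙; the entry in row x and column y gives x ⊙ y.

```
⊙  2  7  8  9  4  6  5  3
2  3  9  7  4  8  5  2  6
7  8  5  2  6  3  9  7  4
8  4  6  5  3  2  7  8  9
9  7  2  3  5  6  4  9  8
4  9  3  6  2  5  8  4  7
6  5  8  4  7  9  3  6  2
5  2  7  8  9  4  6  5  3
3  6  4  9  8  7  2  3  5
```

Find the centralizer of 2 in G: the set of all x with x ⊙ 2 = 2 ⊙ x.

{2, 3, 5, 6}

Compare row 2 with column 2 entry by entry.
6 ⊙ 2 = 5 = 2 ⊙ 6, so 6 commutes with 2.
9 ⊙ 2 = 7 but 2 ⊙ 9 = 4, so 9 does not.
Collecting the elements that commute with 2: C(2) = {2, 3, 5, 6}.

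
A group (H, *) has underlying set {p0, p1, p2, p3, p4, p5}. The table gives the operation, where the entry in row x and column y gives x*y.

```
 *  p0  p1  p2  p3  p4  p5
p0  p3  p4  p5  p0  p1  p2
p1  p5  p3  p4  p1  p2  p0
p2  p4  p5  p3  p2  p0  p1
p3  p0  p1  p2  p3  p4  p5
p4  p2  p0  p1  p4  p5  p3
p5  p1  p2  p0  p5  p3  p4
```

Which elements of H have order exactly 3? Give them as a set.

{p4, p5}

Identity is p3. Compute the order of each non-identity element by repeated multiplication:
  p0: p0 → p3  (order 2)
  p1: p1 → p3  (order 2)
  p2: p2 → p3  (order 2)
  p4: p4 → p5 → p3  (order 3)
  p5: p5 → p4 → p3  (order 3)
Elements of order 3: {p4, p5}.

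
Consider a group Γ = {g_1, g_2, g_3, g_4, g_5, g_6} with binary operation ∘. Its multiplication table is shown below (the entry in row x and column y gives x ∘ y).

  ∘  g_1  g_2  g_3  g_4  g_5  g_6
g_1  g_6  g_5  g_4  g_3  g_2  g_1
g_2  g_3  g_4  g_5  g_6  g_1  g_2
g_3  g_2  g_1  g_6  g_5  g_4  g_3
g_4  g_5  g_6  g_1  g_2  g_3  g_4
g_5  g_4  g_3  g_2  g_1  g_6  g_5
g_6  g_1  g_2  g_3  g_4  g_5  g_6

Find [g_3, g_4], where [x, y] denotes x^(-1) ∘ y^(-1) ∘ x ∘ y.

Identity is g_6; from the table g_3^(-1) = g_3 and g_4^(-1) = g_2.
g_3 ∘ g_2 = g_1
g_1 ∘ g_3 = g_4
g_4 ∘ g_4 = g_2

g_2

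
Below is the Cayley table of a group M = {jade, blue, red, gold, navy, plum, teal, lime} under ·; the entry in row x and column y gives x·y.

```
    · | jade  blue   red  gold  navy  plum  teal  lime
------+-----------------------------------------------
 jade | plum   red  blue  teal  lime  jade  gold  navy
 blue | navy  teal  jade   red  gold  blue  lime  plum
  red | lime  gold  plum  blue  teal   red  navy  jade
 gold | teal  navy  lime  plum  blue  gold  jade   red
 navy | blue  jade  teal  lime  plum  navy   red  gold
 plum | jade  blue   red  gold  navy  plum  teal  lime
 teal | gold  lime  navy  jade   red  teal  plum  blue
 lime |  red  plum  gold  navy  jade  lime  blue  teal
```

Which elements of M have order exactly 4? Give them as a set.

Identity is plum. Compute the order of each non-identity element by repeated multiplication:
  jade: jade → plum  (order 2)
  blue: blue → teal → lime → plum  (order 4)
  red: red → plum  (order 2)
  gold: gold → plum  (order 2)
  navy: navy → plum  (order 2)
  teal: teal → plum  (order 2)
  lime: lime → teal → blue → plum  (order 4)
Elements of order 4: {blue, lime}.

{blue, lime}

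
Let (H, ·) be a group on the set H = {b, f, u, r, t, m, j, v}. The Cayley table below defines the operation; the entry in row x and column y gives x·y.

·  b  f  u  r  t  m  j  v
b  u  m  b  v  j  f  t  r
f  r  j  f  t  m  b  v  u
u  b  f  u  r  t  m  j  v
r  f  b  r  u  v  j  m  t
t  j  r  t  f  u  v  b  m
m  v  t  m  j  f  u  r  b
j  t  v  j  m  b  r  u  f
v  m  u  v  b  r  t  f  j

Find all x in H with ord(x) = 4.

{f, v}

Identity is u. Compute the order of each non-identity element by repeated multiplication:
  b: b → u  (order 2)
  f: f → j → v → u  (order 4)
  r: r → u  (order 2)
  t: t → u  (order 2)
  m: m → u  (order 2)
  j: j → u  (order 2)
  v: v → j → f → u  (order 4)
Elements of order 4: {f, v}.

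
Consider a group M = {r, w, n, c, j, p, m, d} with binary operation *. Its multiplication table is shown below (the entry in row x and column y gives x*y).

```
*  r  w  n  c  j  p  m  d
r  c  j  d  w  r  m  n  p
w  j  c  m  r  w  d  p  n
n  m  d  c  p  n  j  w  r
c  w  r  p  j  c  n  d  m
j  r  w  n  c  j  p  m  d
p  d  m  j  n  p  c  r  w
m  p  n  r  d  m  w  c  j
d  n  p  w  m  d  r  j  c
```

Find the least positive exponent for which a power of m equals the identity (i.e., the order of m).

4

The identity element is j (its row matches the header).
m^1 = m
m^2 = m*m = c
m^3 = c*m = d
m^4 = d*m = j
The first power of m equal to the identity is m^4, so ord(m) = 4.
(Structurally, M here is isomorphic to the quaternion group Q_8.)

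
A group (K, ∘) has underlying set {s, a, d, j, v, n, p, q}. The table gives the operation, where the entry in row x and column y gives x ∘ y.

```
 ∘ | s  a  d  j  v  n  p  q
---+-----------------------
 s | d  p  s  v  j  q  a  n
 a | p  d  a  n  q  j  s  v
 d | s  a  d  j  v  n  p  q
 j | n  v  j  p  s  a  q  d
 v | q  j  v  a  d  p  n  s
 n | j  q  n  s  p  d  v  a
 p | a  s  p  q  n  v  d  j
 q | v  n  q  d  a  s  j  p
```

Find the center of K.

{d, p}

An element z is central iff its row equals its column in the table.
For a: a ∘ q = v ≠ n = q ∘ a, so a ∉ Z.
Checking each element this way leaves Z(K) = {d, p}.
(Structurally, K here is isomorphic to the dihedral group D_4.)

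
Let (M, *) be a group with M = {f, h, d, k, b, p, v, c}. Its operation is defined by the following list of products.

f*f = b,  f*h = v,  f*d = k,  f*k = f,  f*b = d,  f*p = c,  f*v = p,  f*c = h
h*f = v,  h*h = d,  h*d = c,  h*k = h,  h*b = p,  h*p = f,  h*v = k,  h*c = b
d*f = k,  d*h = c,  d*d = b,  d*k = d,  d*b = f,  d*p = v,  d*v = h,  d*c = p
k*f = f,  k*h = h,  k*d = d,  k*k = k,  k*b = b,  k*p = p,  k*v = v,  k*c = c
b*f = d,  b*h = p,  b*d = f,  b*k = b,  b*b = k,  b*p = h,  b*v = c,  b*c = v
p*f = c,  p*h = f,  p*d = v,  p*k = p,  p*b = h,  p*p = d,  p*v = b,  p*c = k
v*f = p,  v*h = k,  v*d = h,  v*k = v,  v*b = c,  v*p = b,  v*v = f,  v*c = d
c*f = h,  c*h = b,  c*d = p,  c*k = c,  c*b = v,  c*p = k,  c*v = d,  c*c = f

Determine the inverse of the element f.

First locate the identity: row k matches the header, so k is the identity.
Scan row f for k: f * d = k. Hence f^(-1) = d.
(Structurally, M here is isomorphic to the cyclic group Z_8.)

d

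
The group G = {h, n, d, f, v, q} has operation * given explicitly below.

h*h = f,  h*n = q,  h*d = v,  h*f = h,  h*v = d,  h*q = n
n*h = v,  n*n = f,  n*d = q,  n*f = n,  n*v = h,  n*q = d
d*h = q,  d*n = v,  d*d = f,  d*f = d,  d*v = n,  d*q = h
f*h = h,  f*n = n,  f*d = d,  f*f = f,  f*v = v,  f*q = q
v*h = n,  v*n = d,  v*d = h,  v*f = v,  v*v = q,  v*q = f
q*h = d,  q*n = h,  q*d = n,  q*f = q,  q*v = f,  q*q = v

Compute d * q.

Read row d, column q: d * q = h.
(Structurally, G here is isomorphic to the symmetric group S_3.)

h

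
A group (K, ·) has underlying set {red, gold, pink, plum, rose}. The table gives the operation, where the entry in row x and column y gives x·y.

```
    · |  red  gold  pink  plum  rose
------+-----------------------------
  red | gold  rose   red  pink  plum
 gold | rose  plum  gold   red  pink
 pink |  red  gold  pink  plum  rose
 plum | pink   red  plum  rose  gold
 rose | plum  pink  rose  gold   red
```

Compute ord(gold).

5

The identity element is pink (its row matches the header).
gold^1 = gold
gold^2 = gold·gold = plum
gold^3 = plum·gold = red
gold^4 = red·gold = rose
gold^5 = rose·gold = pink
The first power of gold equal to the identity is gold^5, so ord(gold) = 5.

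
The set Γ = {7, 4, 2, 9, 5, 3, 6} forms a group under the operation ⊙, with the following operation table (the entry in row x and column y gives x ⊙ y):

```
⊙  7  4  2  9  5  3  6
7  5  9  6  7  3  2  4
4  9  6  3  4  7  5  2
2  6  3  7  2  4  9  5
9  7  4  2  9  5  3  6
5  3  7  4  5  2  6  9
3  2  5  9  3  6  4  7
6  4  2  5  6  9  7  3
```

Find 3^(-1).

First locate the identity: row 9 matches the header, so 9 is the identity.
Scan row 3 for 9: 3 ⊙ 2 = 9. Hence 3^(-1) = 2.

2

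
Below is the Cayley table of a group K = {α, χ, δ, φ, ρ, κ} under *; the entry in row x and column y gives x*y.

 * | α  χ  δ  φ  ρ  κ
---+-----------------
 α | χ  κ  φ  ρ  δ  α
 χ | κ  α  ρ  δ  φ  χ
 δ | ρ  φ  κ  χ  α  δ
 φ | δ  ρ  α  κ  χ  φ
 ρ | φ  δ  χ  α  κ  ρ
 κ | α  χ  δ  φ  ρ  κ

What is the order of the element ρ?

The identity element is κ (its row matches the header).
ρ^1 = ρ
ρ^2 = ρ*ρ = κ
The first power of ρ equal to the identity is ρ^2, so ord(ρ) = 2.
(Structurally, K here is isomorphic to the symmetric group S_3.)

2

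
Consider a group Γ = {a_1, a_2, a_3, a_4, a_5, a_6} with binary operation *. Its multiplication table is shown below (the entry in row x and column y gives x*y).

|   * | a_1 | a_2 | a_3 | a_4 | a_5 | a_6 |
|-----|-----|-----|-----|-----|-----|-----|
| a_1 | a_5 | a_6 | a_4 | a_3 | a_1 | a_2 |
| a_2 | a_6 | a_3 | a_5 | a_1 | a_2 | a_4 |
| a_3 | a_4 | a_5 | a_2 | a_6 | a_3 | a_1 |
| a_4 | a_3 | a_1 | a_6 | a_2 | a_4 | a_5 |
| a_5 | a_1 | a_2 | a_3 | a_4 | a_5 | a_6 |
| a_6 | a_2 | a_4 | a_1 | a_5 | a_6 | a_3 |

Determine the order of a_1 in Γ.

The identity element is a_5 (its row matches the header).
a_1^1 = a_1
a_1^2 = a_1*a_1 = a_5
The first power of a_1 equal to the identity is a_1^2, so ord(a_1) = 2.
(Structurally, Γ here is isomorphic to the cyclic group Z_6.)

2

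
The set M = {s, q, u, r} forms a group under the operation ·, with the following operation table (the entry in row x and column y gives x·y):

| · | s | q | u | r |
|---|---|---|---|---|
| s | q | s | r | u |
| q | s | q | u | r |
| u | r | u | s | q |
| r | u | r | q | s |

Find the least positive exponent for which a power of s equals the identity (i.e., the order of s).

2

The identity element is q (its row matches the header).
s^1 = s
s^2 = s·s = q
The first power of s equal to the identity is s^2, so ord(s) = 2.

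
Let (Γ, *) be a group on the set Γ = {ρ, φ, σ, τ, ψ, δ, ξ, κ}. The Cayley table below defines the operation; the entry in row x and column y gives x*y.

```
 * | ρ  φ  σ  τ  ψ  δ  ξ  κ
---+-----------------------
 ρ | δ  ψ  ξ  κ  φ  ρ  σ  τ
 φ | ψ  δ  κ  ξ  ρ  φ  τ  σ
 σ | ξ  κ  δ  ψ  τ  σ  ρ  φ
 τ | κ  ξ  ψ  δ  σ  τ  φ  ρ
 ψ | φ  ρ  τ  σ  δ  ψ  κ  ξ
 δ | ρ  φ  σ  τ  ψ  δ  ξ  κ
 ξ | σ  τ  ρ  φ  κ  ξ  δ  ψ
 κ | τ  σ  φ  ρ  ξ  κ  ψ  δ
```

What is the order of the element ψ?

The identity element is δ (its row matches the header).
ψ^1 = ψ
ψ^2 = ψ*ψ = δ
The first power of ψ equal to the identity is ψ^2, so ord(ψ) = 2.

2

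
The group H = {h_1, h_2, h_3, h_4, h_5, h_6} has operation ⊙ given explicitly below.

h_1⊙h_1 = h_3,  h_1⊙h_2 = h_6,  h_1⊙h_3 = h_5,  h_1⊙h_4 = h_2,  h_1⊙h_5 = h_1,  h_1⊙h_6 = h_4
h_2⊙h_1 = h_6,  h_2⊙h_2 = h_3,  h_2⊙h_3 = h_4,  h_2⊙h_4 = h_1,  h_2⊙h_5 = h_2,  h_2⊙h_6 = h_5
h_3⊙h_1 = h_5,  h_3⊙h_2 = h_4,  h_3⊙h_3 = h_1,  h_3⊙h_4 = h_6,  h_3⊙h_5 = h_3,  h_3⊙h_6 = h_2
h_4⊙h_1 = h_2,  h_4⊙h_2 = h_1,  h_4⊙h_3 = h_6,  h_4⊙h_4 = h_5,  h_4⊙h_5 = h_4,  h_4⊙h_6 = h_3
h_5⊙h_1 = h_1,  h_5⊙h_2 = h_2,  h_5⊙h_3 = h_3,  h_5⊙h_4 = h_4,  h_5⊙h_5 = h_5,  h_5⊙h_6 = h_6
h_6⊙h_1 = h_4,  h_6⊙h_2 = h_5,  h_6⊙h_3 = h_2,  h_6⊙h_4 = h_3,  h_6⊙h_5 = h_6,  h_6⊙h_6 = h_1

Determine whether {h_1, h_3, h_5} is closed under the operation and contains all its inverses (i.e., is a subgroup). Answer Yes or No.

{h_1, h_3, h_5} contains the identity h_5.
Checking products: every product of two elements of {h_1, h_3, h_5} (read from the table) lies in {h_1, h_3, h_5}, so the set is closed.
In a finite group, a nonempty closed subset is a subgroup. So {h_1, h_3, h_5} ≤ H.

Yes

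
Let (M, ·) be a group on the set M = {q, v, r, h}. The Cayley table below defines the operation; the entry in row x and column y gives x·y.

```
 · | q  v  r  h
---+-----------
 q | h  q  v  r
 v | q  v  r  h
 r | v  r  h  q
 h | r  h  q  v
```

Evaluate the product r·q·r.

r

r·q = v
v·r = r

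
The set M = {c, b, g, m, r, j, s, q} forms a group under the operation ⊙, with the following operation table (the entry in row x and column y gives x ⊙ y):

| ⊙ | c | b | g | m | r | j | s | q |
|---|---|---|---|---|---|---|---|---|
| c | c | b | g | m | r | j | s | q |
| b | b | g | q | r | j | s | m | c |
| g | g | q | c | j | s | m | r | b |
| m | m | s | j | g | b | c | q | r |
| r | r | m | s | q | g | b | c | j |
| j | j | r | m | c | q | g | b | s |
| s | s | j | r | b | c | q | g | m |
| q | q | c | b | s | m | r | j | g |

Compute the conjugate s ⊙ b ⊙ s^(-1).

q

The identity is c. In row s, the entry c sits in column r, so s^(-1) = r.
s ⊙ b = j
j ⊙ r = q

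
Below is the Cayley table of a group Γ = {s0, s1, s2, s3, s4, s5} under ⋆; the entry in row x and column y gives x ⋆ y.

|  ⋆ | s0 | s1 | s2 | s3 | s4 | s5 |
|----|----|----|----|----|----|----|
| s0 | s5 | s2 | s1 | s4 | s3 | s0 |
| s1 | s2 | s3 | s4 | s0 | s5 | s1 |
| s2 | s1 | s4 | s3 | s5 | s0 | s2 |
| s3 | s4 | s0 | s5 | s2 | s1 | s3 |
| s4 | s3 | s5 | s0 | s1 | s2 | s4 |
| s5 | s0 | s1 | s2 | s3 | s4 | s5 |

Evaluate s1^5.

s4

s1^1 = s1
s1^2 = s1 ⋆ s1 = s3
s1^3 = s3 ⋆ s1 = s0
s1^4 = s0 ⋆ s1 = s2
s1^5 = s2 ⋆ s1 = s4
(Structurally, Γ here is isomorphic to the cyclic group Z_6.)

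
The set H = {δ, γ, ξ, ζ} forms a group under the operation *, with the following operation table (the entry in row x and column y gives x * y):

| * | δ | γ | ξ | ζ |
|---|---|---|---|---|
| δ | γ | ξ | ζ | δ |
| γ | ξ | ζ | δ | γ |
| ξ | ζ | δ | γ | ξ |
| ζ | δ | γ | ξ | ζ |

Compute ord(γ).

2

The identity element is ζ (its row matches the header).
γ^1 = γ
γ^2 = γ * γ = ζ
The first power of γ equal to the identity is γ^2, so ord(γ) = 2.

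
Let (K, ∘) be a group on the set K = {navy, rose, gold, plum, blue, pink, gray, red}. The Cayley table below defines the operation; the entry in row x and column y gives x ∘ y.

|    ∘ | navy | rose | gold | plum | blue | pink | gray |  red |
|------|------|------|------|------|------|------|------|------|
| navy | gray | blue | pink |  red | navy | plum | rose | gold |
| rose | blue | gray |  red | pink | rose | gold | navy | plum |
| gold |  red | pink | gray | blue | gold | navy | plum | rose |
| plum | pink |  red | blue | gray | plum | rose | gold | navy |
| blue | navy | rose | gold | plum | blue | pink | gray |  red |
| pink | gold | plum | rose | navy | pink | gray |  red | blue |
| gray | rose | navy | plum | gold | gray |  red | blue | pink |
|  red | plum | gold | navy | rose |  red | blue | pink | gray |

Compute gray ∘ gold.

Read row gray, column gold: gray ∘ gold = plum.

plum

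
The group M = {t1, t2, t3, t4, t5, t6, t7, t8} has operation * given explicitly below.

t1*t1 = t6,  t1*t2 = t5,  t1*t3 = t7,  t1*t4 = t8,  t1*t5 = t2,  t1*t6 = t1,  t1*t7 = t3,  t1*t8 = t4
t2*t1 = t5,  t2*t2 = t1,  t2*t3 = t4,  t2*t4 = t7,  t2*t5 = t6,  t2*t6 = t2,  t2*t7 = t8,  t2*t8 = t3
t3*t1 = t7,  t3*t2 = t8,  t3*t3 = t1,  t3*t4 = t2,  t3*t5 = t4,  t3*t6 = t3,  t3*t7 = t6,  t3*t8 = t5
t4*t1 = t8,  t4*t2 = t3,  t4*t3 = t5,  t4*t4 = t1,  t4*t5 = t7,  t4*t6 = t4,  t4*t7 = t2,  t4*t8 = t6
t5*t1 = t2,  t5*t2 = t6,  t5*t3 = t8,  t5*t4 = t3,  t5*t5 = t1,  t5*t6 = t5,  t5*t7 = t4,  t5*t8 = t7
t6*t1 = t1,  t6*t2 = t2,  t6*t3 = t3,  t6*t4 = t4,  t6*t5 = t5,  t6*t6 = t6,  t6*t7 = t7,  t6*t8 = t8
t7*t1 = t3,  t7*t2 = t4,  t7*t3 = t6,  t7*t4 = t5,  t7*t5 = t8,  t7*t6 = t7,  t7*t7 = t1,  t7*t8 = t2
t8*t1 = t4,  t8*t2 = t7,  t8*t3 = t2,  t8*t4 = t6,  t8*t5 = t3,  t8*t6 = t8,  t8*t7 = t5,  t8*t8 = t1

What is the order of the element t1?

The identity element is t6 (its row matches the header).
t1^1 = t1
t1^2 = t1*t1 = t6
The first power of t1 equal to the identity is t1^2, so ord(t1) = 2.

2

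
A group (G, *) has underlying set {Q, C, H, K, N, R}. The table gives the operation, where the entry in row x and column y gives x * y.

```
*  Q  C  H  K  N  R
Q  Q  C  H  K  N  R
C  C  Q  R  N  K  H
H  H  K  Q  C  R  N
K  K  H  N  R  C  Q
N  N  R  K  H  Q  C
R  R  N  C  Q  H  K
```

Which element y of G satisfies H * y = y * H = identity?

First locate the identity: row Q matches the header, so Q is the identity.
Scan row H for Q: H * H = Q. Hence H^(-1) = H.
(Structurally, G here is isomorphic to the symmetric group S_3.)

H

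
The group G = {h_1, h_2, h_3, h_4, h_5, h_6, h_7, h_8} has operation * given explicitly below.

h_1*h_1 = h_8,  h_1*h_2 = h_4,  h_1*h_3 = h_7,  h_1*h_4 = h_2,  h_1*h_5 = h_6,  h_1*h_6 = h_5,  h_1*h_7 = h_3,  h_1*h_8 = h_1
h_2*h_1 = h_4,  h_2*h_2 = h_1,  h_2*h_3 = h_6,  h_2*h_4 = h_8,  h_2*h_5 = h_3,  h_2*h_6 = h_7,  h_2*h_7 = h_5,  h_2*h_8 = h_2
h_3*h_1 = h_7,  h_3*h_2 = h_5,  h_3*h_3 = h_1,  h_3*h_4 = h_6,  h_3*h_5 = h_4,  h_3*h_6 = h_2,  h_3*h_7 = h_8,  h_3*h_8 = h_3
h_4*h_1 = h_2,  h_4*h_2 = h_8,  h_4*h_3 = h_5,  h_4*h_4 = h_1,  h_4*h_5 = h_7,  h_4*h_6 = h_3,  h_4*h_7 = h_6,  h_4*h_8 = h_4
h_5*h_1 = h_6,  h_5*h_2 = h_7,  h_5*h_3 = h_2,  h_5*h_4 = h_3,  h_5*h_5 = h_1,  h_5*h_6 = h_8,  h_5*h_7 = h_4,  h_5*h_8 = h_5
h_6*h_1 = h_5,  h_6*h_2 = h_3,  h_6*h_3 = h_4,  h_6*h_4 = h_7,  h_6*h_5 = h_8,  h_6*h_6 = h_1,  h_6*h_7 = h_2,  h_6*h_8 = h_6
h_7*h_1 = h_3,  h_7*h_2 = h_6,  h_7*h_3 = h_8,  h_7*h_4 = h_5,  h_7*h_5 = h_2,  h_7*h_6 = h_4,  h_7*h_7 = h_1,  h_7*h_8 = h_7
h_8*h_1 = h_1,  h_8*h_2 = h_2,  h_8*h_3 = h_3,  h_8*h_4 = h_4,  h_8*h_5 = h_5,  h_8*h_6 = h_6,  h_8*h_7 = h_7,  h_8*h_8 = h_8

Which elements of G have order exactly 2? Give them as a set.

{h_1}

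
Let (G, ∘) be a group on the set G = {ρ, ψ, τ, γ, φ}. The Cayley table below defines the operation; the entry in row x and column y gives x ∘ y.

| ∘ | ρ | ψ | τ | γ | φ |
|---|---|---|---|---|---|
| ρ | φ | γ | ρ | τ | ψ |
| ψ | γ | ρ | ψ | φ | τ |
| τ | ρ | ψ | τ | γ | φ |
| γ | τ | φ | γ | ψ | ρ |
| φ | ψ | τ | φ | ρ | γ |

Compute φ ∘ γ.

Read row φ, column γ: φ ∘ γ = ρ.
(Structurally, G here is isomorphic to the cyclic group Z_5.)

ρ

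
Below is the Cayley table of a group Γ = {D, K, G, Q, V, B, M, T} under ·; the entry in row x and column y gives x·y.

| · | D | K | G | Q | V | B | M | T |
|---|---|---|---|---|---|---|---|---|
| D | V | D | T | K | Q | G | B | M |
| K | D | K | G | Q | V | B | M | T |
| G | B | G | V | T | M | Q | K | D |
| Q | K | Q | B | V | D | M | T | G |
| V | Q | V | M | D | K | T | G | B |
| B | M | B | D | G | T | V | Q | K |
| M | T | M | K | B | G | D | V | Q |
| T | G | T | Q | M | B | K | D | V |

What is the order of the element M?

4

The identity element is K (its row matches the header).
M^1 = M
M^2 = M·M = V
M^3 = V·M = G
M^4 = G·M = K
The first power of M equal to the identity is M^4, so ord(M) = 4.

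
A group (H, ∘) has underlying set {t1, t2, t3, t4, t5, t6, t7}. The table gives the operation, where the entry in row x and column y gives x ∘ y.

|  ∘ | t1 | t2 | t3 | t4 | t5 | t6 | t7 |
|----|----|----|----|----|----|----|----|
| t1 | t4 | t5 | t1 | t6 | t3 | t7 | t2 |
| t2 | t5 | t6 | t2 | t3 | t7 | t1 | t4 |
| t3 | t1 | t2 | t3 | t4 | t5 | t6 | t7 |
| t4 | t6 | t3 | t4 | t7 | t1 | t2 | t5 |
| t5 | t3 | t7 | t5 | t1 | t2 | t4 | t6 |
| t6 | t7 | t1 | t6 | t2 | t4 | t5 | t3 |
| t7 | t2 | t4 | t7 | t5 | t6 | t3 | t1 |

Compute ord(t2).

The identity element is t3 (its row matches the header).
t2^1 = t2
t2^2 = t2 ∘ t2 = t6
t2^3 = t6 ∘ t2 = t1
t2^4 = t1 ∘ t2 = t5
t2^5 = t5 ∘ t2 = t7
t2^6 = t7 ∘ t2 = t4
t2^7 = t4 ∘ t2 = t3
The first power of t2 equal to the identity is t2^7, so ord(t2) = 7.
(Structurally, H here is isomorphic to the cyclic group Z_7.)

7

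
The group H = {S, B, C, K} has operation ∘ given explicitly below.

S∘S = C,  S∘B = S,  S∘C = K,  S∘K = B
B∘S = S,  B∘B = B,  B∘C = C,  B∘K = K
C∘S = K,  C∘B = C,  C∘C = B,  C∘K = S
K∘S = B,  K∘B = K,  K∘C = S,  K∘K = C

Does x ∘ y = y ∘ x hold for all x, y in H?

Yes

Check whether the table is symmetric across its main diagonal.
Every entry (row x, col y) equals the entry (row y, col x), so H is abelian.
(In fact H ≅ the cyclic group Z_4.)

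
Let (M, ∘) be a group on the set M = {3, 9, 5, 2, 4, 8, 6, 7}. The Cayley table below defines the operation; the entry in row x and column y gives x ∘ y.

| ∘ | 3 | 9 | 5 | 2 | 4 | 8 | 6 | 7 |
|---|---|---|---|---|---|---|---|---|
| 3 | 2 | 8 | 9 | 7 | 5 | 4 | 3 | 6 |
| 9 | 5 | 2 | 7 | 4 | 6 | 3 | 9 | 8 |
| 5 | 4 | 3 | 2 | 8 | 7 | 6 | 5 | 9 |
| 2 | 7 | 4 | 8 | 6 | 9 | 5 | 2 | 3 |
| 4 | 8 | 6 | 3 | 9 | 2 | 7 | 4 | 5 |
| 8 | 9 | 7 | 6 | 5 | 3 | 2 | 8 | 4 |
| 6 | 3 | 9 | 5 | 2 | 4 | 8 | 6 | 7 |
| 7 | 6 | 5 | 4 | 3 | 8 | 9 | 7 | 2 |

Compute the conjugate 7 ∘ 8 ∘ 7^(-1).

5

The identity is 6. In row 7, the entry 6 sits in column 3, so 7^(-1) = 3.
7 ∘ 8 = 9
9 ∘ 3 = 5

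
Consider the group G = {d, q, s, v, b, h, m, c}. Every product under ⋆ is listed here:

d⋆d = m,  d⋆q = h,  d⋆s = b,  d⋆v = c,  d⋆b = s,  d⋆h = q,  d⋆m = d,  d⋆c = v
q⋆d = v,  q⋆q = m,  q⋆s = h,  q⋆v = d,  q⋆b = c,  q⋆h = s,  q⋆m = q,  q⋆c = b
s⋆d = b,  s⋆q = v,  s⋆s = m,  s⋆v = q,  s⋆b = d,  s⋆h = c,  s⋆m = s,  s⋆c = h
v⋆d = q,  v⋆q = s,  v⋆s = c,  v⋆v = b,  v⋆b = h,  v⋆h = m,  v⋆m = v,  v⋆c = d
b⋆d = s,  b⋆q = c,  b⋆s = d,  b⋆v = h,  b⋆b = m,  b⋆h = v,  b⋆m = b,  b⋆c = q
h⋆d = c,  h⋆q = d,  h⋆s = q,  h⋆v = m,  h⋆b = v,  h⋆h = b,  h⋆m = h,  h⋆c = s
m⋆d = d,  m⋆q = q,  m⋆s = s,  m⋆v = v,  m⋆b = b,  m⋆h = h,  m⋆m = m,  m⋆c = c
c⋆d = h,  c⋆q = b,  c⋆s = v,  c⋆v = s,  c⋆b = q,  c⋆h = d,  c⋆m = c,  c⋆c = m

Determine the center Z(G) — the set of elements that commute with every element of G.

{b, m}

An element z is central iff its row equals its column in the table.
For v: v ⋆ c = d ≠ s = c ⋆ v, so v ∉ Z.
Checking each element this way leaves Z(G) = {b, m}.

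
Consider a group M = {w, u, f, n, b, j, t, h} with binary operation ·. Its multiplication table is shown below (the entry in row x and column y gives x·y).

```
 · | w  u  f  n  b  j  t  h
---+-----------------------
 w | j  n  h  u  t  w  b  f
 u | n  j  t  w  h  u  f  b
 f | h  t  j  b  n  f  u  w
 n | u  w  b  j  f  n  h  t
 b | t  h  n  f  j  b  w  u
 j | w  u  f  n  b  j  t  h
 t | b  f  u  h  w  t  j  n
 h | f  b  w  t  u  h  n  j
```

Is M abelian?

Check whether the table is symmetric across its main diagonal.
Every entry (row x, col y) equals the entry (row y, col x), so M is abelian.

Yes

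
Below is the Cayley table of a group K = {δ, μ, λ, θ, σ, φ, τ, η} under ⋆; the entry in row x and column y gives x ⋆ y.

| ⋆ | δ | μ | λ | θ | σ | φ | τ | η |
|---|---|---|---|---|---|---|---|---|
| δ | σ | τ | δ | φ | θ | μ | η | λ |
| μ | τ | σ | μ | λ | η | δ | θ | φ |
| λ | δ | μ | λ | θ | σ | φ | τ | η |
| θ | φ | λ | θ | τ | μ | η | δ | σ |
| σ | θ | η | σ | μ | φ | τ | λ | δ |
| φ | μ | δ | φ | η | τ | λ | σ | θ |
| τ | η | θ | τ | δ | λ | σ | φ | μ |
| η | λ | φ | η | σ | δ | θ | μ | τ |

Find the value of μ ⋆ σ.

η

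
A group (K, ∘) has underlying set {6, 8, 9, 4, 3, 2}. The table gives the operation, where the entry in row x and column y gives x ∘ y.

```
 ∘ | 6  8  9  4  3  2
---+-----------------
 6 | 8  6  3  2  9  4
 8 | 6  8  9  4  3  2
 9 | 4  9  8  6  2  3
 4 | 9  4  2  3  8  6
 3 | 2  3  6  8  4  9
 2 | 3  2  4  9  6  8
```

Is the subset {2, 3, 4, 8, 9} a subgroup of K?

3 ∘ 9 = 6, which is not in {2, 3, 4, 8, 9}.
The subset is not closed under ∘, so it is not a subgroup.

No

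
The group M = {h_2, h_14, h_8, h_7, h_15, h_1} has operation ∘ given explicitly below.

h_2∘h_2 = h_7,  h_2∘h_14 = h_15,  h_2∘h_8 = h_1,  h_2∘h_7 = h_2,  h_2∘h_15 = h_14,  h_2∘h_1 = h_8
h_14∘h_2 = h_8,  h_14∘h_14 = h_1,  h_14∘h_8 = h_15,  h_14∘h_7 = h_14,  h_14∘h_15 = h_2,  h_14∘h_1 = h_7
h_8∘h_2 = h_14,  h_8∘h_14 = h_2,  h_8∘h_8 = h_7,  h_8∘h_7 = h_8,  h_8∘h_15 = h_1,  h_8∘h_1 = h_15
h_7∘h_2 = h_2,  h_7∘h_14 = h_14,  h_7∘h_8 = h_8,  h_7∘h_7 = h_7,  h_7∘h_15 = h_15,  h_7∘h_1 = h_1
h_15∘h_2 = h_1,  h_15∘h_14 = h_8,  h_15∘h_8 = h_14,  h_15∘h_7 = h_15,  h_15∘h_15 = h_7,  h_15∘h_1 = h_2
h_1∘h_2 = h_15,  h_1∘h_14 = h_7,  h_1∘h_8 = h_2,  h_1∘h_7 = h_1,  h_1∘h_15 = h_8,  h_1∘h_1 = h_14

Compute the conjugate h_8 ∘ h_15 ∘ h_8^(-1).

The identity is h_7. In row h_8, the entry h_7 sits in column h_8, so h_8^(-1) = h_8.
h_8 ∘ h_15 = h_1
h_1 ∘ h_8 = h_2
(Structurally, M here is isomorphic to the symmetric group S_3.)

h_2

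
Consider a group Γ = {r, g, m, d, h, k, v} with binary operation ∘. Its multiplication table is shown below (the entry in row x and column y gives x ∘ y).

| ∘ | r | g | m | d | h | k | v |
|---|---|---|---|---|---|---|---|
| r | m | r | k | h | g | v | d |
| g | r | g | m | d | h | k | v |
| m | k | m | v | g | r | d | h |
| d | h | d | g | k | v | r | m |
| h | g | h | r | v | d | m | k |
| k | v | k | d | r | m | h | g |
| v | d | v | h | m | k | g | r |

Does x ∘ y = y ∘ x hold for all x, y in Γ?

Yes

Check whether the table is symmetric across its main diagonal.
Every entry (row x, col y) equals the entry (row y, col x), so Γ is abelian.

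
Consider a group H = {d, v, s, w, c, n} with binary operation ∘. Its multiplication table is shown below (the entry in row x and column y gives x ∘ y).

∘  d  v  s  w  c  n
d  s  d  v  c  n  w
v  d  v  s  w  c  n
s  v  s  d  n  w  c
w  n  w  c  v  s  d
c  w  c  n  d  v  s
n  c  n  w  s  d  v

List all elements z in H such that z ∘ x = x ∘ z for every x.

An element z is central iff its row equals its column in the table.
For n: n ∘ d = c ≠ w = d ∘ n, so n ∉ Z.
Checking each element this way leaves Z(H) = {v}.

{v}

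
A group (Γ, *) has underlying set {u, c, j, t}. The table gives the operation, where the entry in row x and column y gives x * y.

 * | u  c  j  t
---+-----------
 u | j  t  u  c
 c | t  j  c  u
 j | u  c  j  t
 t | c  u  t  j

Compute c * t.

Read row c, column t: c * t = u.

u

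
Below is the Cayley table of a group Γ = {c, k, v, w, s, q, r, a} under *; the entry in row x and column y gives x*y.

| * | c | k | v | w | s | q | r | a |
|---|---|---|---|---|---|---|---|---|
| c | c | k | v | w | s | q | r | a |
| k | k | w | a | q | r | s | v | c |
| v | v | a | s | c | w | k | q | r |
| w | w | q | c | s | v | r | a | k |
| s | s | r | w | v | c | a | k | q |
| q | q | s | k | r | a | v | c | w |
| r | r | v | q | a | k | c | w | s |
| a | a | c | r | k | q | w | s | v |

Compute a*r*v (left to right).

a*r = s
s*v = w

w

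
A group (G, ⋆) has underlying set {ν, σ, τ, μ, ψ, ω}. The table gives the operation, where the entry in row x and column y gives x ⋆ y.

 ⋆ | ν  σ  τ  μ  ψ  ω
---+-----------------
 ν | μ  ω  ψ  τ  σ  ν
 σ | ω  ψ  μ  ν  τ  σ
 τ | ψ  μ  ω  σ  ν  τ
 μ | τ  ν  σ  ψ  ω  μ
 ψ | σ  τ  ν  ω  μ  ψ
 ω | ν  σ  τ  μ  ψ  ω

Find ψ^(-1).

First locate the identity: row ω matches the header, so ω is the identity.
Scan row ψ for ω: ψ ⋆ μ = ω. Hence ψ^(-1) = μ.

μ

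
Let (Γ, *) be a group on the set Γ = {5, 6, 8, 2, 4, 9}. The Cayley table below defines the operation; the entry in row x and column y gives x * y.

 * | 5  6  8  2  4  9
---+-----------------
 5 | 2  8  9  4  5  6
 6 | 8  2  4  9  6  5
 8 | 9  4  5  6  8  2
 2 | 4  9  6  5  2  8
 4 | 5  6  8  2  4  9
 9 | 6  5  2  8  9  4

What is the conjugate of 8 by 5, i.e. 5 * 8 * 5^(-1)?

The identity is 4. In row 5, the entry 4 sits in column 2, so 5^(-1) = 2.
5 * 8 = 9
9 * 2 = 8
(Structurally, Γ here is isomorphic to the cyclic group Z_6.)

8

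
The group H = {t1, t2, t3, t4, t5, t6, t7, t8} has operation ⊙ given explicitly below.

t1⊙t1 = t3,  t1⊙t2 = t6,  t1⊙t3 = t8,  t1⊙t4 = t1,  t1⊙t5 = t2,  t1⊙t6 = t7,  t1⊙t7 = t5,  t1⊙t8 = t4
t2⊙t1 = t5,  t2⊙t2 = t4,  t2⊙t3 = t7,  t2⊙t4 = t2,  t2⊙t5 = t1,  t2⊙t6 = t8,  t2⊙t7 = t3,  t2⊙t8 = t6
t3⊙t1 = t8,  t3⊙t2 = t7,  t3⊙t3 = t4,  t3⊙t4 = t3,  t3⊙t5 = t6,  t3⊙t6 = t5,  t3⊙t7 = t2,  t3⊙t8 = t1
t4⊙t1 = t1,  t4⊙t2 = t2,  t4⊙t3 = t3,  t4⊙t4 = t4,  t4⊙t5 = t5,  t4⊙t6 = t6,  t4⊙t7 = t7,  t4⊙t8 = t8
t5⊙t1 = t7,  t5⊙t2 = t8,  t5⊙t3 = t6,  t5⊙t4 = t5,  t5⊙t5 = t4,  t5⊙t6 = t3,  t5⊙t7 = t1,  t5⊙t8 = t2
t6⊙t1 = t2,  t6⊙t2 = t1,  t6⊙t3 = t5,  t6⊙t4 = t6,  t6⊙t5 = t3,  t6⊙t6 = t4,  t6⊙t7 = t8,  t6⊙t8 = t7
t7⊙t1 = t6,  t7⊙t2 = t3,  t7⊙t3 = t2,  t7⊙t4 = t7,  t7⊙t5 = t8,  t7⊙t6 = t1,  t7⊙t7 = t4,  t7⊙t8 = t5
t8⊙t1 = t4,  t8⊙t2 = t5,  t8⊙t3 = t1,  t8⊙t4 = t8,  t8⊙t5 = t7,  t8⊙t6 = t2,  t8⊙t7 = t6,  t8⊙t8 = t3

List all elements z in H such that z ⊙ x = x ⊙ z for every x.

{t3, t4}

An element z is central iff its row equals its column in the table.
For t5: t5 ⊙ t8 = t2 ≠ t7 = t8 ⊙ t5, so t5 ∉ Z.
Checking each element this way leaves Z(H) = {t3, t4}.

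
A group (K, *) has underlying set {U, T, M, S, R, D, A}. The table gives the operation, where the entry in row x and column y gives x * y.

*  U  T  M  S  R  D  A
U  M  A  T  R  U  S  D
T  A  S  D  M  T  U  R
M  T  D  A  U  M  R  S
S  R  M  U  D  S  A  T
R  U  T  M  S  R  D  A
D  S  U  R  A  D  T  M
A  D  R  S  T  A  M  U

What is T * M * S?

A

T * M = D
D * S = A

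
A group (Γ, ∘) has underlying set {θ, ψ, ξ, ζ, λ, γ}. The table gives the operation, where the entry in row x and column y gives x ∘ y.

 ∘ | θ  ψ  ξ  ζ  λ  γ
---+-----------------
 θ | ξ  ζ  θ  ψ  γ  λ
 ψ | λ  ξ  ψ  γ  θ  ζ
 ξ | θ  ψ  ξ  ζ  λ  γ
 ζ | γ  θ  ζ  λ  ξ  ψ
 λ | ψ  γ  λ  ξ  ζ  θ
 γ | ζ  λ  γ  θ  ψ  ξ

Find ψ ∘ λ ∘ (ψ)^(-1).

The identity is ξ. In row ψ, the entry ξ sits in column ψ, so ψ^(-1) = ψ.
ψ ∘ λ = θ
θ ∘ ψ = ζ

ζ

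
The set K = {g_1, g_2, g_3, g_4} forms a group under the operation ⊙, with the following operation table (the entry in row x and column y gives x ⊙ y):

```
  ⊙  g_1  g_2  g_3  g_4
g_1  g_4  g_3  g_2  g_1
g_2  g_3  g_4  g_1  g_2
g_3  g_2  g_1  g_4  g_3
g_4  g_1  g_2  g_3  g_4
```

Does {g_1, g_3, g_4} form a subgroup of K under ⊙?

No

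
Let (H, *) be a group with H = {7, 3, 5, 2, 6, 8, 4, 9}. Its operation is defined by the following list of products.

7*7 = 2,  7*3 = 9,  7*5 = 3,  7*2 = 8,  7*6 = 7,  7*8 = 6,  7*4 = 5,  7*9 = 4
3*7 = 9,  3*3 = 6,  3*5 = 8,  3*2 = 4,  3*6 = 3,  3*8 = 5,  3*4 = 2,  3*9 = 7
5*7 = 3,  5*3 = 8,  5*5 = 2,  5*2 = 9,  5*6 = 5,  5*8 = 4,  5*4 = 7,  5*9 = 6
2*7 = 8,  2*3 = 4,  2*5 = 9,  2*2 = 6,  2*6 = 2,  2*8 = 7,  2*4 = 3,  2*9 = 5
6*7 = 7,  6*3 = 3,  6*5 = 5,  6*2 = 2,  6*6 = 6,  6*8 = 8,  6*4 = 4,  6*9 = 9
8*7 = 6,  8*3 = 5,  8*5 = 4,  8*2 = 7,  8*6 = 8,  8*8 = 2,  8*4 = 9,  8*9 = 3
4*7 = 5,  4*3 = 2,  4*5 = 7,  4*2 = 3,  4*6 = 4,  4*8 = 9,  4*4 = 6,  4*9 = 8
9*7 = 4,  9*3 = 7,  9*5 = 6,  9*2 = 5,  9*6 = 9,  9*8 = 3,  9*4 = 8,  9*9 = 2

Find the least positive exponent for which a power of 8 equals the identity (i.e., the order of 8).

4

The identity element is 6 (its row matches the header).
8^1 = 8
8^2 = 8 * 8 = 2
8^3 = 2 * 8 = 7
8^4 = 7 * 8 = 6
The first power of 8 equal to the identity is 8^4, so ord(8) = 4.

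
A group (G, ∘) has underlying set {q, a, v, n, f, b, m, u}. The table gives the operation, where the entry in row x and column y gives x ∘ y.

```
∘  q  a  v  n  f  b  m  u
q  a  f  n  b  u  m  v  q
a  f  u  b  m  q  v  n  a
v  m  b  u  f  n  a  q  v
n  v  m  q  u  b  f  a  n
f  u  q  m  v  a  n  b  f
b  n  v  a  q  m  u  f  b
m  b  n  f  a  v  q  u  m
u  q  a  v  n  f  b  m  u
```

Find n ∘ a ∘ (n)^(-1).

The identity is u. In row n, the entry u sits in column n, so n^(-1) = n.
n ∘ a = m
m ∘ n = a
(Structurally, G here is isomorphic to the dihedral group D_4.)

a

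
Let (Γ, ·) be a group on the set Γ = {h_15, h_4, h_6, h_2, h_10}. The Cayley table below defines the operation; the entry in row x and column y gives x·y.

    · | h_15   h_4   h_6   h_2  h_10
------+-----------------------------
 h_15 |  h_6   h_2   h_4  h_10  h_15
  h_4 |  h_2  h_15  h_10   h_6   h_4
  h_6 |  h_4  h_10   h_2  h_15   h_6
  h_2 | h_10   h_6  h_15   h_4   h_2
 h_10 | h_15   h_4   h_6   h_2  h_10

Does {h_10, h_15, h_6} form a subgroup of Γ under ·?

No

h_6·h_6 = h_2, which is not in {h_10, h_15, h_6}.
The subset is not closed under ·, so it is not a subgroup.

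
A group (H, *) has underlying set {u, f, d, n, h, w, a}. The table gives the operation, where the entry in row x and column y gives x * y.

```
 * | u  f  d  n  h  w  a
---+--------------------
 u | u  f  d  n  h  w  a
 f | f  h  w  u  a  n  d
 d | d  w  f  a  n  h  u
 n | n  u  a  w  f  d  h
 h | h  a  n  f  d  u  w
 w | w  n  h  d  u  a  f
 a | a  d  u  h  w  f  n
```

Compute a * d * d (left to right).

a * d = u
u * d = d

d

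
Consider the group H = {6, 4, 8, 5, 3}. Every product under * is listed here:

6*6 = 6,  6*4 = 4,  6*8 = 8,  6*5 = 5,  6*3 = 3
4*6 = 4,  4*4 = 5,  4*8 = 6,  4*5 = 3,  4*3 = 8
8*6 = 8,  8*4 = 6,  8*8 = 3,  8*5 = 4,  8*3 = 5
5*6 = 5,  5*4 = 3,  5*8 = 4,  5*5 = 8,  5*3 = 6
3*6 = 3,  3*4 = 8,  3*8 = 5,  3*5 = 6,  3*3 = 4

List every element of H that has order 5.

{3, 4, 5, 8}

Identity is 6. Compute the order of each non-identity element by repeated multiplication:
  4: 4 → 5 → 3 → 8 → 6  (order 5)
  8: 8 → 3 → 5 → 4 → 6  (order 5)
  5: 5 → 8 → 4 → 3 → 6  (order 5)
  3: 3 → 4 → 8 → 5 → 6  (order 5)
Elements of order 5: {3, 4, 5, 8}.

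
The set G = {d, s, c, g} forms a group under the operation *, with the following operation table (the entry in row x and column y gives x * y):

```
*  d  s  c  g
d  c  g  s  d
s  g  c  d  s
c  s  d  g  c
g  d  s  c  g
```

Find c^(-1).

First locate the identity: row g matches the header, so g is the identity.
Scan row c for g: c * c = g. Hence c^(-1) = c.

c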